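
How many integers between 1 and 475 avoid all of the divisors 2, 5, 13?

|div by 2|=237, |div by 5|=95, |div by 13|=36.
|div by 2&5|=47, |div by 2&13|=18, |div by 5&13|=7, |div by all|=3.
By inclusion-exclusion, divisible by at least one: 237+95+36-47-18-7+3 = 299.
Not divisible by any: 475 - 299.

Final answer: 176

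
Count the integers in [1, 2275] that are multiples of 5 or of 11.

Multiples of 5: 455. Multiples of 11: 206. Of both (lcm=55): 41.
By inclusion-exclusion: 455 + 206 - 41.

Final answer: 620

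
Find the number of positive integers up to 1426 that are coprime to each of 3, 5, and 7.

|div by 3|=475, |div by 5|=285, |div by 7|=203.
|div by 3&5|=95, |div by 3&7|=67, |div by 5&7|=40, |div by all|=13.
By inclusion-exclusion, divisible by at least one: 475+285+203-95-67-40+13 = 774.
Not divisible by any: 1426 - 774.

Final answer: 652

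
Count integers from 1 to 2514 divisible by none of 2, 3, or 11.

|div by 2|=1257, |div by 3|=838, |div by 11|=228.
|div by 2&3|=419, |div by 2&11|=114, |div by 3&11|=76, |div by all|=38.
By inclusion-exclusion, divisible by at least one: 1257+838+228-419-114-76+38 = 1752.
Not divisible by any: 2514 - 1752.

Final answer: 762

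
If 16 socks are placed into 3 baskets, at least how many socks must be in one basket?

By the pigeonhole principle: ceiling(16/3).

Final answer: 6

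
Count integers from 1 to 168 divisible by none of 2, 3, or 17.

|div by 2|=84, |div by 3|=56, |div by 17|=9.
|div by 2&3|=28, |div by 2&17|=4, |div by 3&17|=3, |div by all|=1.
By inclusion-exclusion, divisible by at least one: 84+56+9-28-4-3+1 = 115.
Not divisible by any: 168 - 115.

Final answer: 53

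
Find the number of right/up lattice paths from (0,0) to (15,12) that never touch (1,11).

Total paths to (15,12): C(27,12) = 17383860.
Paths through (1,11): C(12,11) x C(15,1) = 180.
Avoiding (1,11): 17383860 - 180.

Final answer: 17383680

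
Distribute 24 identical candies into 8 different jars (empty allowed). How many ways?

Stars and bars: C(n+k-1, k-1) = C(31,7).

Final answer: C(31,7) = 2629575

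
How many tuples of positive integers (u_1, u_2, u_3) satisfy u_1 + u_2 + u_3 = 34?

Substitute u'_i = u_i - 1 (so u'_i >= 0). Then sum u'_i = 34 - 3 = 31.
Stars and bars: C(31+3-1, 3-1) = C(33,2).

Final answer: C(33,2) = 528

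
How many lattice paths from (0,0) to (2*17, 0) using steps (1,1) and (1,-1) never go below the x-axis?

Total monotonic paths to (17,17): C(34,17) = 2333606220.
Reflecting each bad path at its first crossing gives a bijection with paths to (16,18): C(34,18) = 2203961430.
Valid Dyck paths: 2333606220 - 2203961430.
(Equivalently, C_{17} = C(34,17)/18 = 2333606220/18.)

Final answer: C_{17} = 129644790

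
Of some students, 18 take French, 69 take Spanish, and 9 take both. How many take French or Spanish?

|A union B| = |A| + |B| - |A intersect B| = 18 + 69 - 9.

Final answer: 78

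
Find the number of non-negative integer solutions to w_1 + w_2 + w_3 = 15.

Stars and bars with 15 stars and 2 bars:
C(15+3-1, 3-1) = C(17,2).

Final answer: C(17,2) = 136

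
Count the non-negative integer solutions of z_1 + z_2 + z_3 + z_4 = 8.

Stars and bars with 8 stars and 3 bars:
C(8+4-1, 4-1) = C(11,3).

Final answer: C(11,3) = 165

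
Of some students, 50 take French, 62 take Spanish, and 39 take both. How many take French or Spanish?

|A union B| = |A| + |B| - |A intersect B| = 50 + 62 - 39.

Final answer: 73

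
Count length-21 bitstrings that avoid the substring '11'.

A valid string ends in 0 (append to any length-(n-1) valid string) or in 01 (append to any length-(n-2) valid string), so a(n) = a(n-1) + a(n-2) with a(1)=2, a(2)=3.
Iterating the recurrence: a(1)=2, a(2)=3, a(3)=5, a(4)=8, a(5)=13, a(6)=21, a(7)=34, a(8)=55, a(9)=89, a(10)=144, a(11)=233, a(12)=377, a(13)=610, a(14)=987, a(15)=1597, a(16)=2584, a(17)=4181, a(18)=6765, a(19)=10946, a(20)=17711, a(21)=28657.

Final answer: 28657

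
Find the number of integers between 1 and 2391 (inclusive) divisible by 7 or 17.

Multiples of 7: 341. Multiples of 17: 140. Of both (lcm=119): 20.
By inclusion-exclusion: 341 + 140 - 20.

Final answer: 461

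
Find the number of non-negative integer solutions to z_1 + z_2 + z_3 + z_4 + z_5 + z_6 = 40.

Stars and bars with 40 stars and 5 bars:
C(40+6-1, 6-1) = C(45,5).

Final answer: C(45,5) = 1221759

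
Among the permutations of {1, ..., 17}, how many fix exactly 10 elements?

Choose which 10 elements are fixed: C(17,10) = 19448.
Derange the remaining 7 using D(j) = (j-1)(D(j-1) + D(j-2)), D(0)=1, D(1)=0: D(2)=1, D(3)=2, D(4)=9, D(5)=44, D(6)=265, D(7)=1854.
Total: 19448 x 1854.

Final answer: C(17,10) D(7) = 36056592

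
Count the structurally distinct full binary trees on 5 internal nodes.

This is a standard Catalan-number count: the answer is C_n. Here n = 5.
C_n = (2n)!/(n!(n+1)!), so C_{5} = 10!/(5! x 6!) = C(10,5)/6 = 252/6.

Final answer: C_{5} = 42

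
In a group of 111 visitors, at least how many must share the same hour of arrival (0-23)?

There are 24 possible values for hour of arrival (0-23). With 111 visitors and 24 categories, by pigeonhole: ceiling(111/24).

Final answer: 5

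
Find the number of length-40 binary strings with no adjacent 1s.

Classify by the final bit: ...0 gives a(n-1) strings, ...01 gives a(n-2) strings. Thus a(n) = a(n-1) + a(n-2) with a(1)=2, a(2)=3.
Building up term by term: a(1)=2, a(2)=3, a(3)=5, a(4)=8, a(5)=13, a(6)=21, a(7)=34, a(8)=55, a(9)=89, a(10)=144, a(11)=233, a(12)=377, a(13)=610, a(14)=987, a(15)=1597, a(16)=2584, a(17)=4181, a(18)=6765, a(19)=10946, a(20)=17711, a(21)=28657, a(22)=46368, a(23)=75025, a(24)=121393, a(25)=196418, a(26)=317811, a(27)=514229, a(28)=832040, a(29)=1346269, a(30)=2178309, a(31)=3524578, a(32)=5702887, a(33)=9227465, a(34)=14930352, a(35)=24157817, a(36)=39088169, a(37)=63245986, a(38)=102334155, a(39)=165580141, a(40)=267914296.

Final answer: 267914296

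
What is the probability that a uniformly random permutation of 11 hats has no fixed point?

D(n) = (n-1)(D(n-1) + D(n-2)), D(0)=1, D(1)=0.
Building up: D(2)=1, D(3)=2, D(4)=9, D(5)=44, D(6)=265, D(7)=1854, D(8)=14833, D(9)=133496, D(10)=1334961, D(11)=14684570.
Total arrangements: 11! = 39916800.
Probability = D(11)/11! = 1468457/3991680.

Final answer: D(11)/11! = 14684570/39916800 = 0.367879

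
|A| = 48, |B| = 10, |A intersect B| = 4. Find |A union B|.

|A union B| = |A| + |B| - |A intersect B| = 48 + 10 - 4.

Final answer: 54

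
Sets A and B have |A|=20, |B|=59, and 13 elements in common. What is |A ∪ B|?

|A union B| = |A| + |B| - |A intersect B| = 20 + 59 - 13.

Final answer: 66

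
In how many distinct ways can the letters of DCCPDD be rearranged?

Letters (C:2, D:3, P:1). Total letters: 6.
Permutations = 6!/(3! x 2!).

Final answer: 60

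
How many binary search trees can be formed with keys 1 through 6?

The structures are counted by the Catalan number C_n. Here n = 6.
C_n = (2n)!/(n!(n+1)!), so C_{6} = 12!/(6! x 7!) = C(12,6)/7 = 924/7.

Final answer: C_{6} = 132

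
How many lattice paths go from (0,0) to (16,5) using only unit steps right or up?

Each path has 16 right steps and 5 up steps in some order (21 steps total).
Choose which 5 of the 21 steps are up: C(21,5).

Final answer: C(21,5) = 20349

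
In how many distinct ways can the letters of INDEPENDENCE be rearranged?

Letters (C:1, D:2, E:4, I:1, N:3, P:1). Total letters: 12.
Permutations = 12!/(4! x 3! x 2!).

Final answer: 1663200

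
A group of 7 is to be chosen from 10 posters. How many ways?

C(10,7) = 10!/(7! x 3!).

Final answer: \binom{10}{7} = 120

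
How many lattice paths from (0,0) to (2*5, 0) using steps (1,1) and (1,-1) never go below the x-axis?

Total monotonic paths to (5,5): C(10,5) = 252.
A path is bad iff it touches y = x + 1; reflecting its initial segment maps bad paths bijectively onto all paths to (4,6), of which there are C(10,6) = 210.
Valid Dyck paths: 252 - 210.
(These counts are the Catalan numbers.)

Final answer: C_{5} = 42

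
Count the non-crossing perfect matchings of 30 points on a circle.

This is counted by the nth Catalan number C_n. Here n = 30/2 = 15.
C_n = C(2n,n)/(n+1), so C_{15} = C(30,15)/16 = 155117520/16.

Final answer: C_{15} = 9694845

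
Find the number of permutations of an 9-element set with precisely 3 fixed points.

Choose which 3 elements are fixed: C(9,3) = 84.
Derange the remaining 6 using D(j) = (j-1)(D(j-1) + D(j-2)), D(0)=1, D(1)=0: D(2)=1, D(3)=2, D(4)=9, D(5)=44, D(6)=265.
Total: 84 x 265.

Final answer: C(9,3) D(6) = 22260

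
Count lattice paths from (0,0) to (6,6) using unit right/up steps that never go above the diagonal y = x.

Total monotonic paths to (6,6): C(12,6) = 924.
Reflecting each bad path at its first crossing gives a bijection with paths to (5,7): C(12,7) = 792.
Valid Dyck paths: 924 - 792.
(Check: C(12,6) - C(12,7) = C(12,6)/7, the Catalan number C_{6}.)

Final answer: C_{6} = 132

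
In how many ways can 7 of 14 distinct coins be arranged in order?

P(14,7) = 14!/(14-7)! = 14!/7!.

Final answer: P(14,7) = 17297280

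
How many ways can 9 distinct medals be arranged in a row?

The number of ways to arrange 9 distinct objects is 9!.

Final answer: 9! = 362880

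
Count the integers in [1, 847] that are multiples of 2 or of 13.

Multiples of 2: 423. Multiples of 13: 65. Of both (lcm=26): 32.
By inclusion-exclusion: 423 + 65 - 32.

Final answer: 456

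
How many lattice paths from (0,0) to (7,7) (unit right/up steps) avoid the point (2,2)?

Total paths to (7,7): C(14,7) = 3432.
Paths through (2,2): C(4,2) x C(10,5) = 1512.
Avoiding (2,2): 3432 - 1512.

Final answer: 1920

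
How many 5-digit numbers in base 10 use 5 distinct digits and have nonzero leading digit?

The leading digit has 9 choices (anything but zero); the next has 9 (anything but the first), then 8, and so on, one fewer each time.
Total: 9 x 9 x 8 x 7 x 6.

Final answer: 27216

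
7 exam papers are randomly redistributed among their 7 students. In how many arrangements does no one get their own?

Use the recurrence D(n) = (n-1)(D(n-1) + D(n-2)) with D(0)=1, D(1)=0.
D(2) = 1 x (0 + 1) = 1
D(3) = 2 x (1 + 0) = 2
D(4) = 3 x (2 + 1) = 9
D(5) = 4 x (9 + 2) = 44
D(6) = 5 x (44 + 9) = 265
D(7) = 6 x (D(6) + D(5)) = 6 x (265 + 44)

Final answer: D(7) = 1854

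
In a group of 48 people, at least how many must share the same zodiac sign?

There are 12 possible values for zodiac sign. With 48 people and 12 categories, by pigeonhole: ceiling(48/12).

Final answer: 4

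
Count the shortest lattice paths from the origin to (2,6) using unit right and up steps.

Each path has 2 right steps and 6 up steps in some order (8 steps total).
Choose which 6 of the 8 steps are up: C(8,6).

Final answer: C(8,6) = 28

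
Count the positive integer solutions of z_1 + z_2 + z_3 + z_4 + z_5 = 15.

Substitute z'_i = z_i - 1 (so z'_i >= 0). Then sum z'_i = 15 - 5 = 10.
Stars and bars: C(10+5-1, 5-1) = C(14,4).

Final answer: C(14,4) = 1001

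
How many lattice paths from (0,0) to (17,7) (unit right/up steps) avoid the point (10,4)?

Total paths to (17,7): C(24,7) = 346104.
Paths through (10,4): C(14,4) x C(10,3) = 120120.
Avoiding (10,4): 346104 - 120120.

Final answer: 225984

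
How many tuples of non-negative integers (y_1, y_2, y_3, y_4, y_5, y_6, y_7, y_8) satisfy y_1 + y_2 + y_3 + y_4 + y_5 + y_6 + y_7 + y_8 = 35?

Stars and bars with 35 stars and 7 bars:
C(35+8-1, 8-1) = C(42,7).

Final answer: C(42,7) = 26978328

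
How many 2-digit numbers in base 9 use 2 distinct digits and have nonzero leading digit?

The leading digit has 8 choices (anything but zero); the next has 8 (anything but the first), then 7, and so on, one fewer each time.
Total: 8 x 8.

Final answer: 64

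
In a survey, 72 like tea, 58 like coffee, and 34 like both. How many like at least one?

|A union B| = |A| + |B| - |A intersect B| = 72 + 58 - 34.

Final answer: 96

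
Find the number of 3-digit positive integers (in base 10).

The leading digit cannot be 0 (9 options); the other 2 digits can be anything (10 options each).
Total: 9 x 10^2.

Final answer: 900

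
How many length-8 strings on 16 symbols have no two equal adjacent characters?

First character: 16 choices. Each subsequent: 15 choices (must differ from the previous one).
Total: 16 x 15^7.

Final answer: 16 x 15^{7} = 2733750000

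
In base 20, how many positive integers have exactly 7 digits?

In base 20, the leading digit has 19 choices (1..19); each of the remaining 6 digits has 20 choices.
Total: 19 x 20^6.

Final answer: 1216000000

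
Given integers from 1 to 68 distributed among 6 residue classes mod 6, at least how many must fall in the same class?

By pigeonhole with 68 objects and 6 categories: ceiling(68/6).

Final answer: 12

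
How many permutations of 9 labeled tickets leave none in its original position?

Derangements satisfy D(n) = (n-1)(D(n-1) + D(n-2)), starting from D(0)=1, D(1)=0.
D(2) = 1 x (0 + 1) = 1
D(3) = 2 x (1 + 0) = 2
D(4) = 3 x (2 + 1) = 9
D(5) = 4 x (9 + 2) = 44
D(6) = 5 x (44 + 9) = 265
D(7) = 6 x (265 + 44) = 1854
D(8) = 7 x (1854 + 265) = 14833
D(9) = 8 x (D(8) + D(7)) = 8 x (14833 + 1854)

Final answer: D(9) = 133496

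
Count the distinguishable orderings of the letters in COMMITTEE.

Letters (C:1, E:2, I:1, M:2, O:1, T:2). Total letters: 9.
Permutations = 9!/(2! x 2! x 2!).

Final answer: 45360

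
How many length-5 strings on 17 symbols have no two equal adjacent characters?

First character: 17 choices. Each subsequent: 16 choices (must differ from the previous one).
Total: 17 x 16^4.

Final answer: 17 x 16^{4} = 1114112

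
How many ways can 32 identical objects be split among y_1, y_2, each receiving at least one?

Substitute y'_i = y_i - 1 (so y'_i >= 0). Then sum y'_i = 32 - 2 = 30.
Stars and bars: C(30+2-1, 2-1) = C(31,1).

Final answer: C(31,1) = 31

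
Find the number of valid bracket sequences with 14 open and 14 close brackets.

This is counted by the nth Catalan number C_n. Here n = 14 (pairs).
Using C_0 = 1 and C_(k+1) = C_k x 2(2k+1)/(k+2), build up term by term: C_1=1, C_2=2, C_3=5, C_4=14, C_5=42, C_6=132, C_7=429, C_8=1430, C_9=4862, C_10=16796, C_11=58786, C_12=208012, C_13=742900, C_14=2674440.

Final answer: C_{14} = 2674440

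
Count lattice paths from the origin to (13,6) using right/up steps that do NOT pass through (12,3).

Total paths to (13,6): C(19,6) = 27132.
Paths through (12,3): C(15,3) x C(4,3) = 1820.
Avoiding (12,3): 27132 - 1820.

Final answer: 25312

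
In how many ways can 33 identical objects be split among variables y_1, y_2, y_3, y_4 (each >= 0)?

Stars and bars with 33 stars and 3 bars:
C(33+4-1, 4-1) = C(36,3).

Final answer: C(36,3) = 7140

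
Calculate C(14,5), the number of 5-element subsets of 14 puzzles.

C(14,5) = 14!/(5! x 9!).

Final answer: \binom{14}{5} = 2002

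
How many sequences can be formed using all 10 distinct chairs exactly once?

The number of ways to arrange 10 distinct objects is 10!.

Final answer: 10! = 3628800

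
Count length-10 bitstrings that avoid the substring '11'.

A valid string ends in 0 (append to any length-(n-1) valid string) or in 01 (append to any length-(n-2) valid string), so a(n) = a(n-1) + a(n-2) with a(1)=2, a(2)=3.
Computing successive values: a(1)=2, a(2)=3, a(3)=5, a(4)=8, a(5)=13, a(6)=21, a(7)=34, a(8)=55, a(9)=89, a(10)=144.

Final answer: 144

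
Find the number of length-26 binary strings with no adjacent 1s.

Classify by the final bit: ...0 gives a(n-1) strings, ...01 gives a(n-2) strings. Thus a(n) = a(n-1) + a(n-2) with a(1)=2, a(2)=3.
Iterating the recurrence: a(1)=2, a(2)=3, a(3)=5, a(4)=8, a(5)=13, a(6)=21, a(7)=34, a(8)=55, a(9)=89, a(10)=144, a(11)=233, a(12)=377, a(13)=610, a(14)=987, a(15)=1597, a(16)=2584, a(17)=4181, a(18)=6765, a(19)=10946, a(20)=17711, a(21)=28657, a(22)=46368, a(23)=75025, a(24)=121393, a(25)=196418, a(26)=317811.

Final answer: 317811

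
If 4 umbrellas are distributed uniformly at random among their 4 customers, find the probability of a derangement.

D(n) = (n-1)(D(n-1) + D(n-2)), D(0)=1, D(1)=0.
Building up: D(2)=1, D(3)=2, D(4)=9.
Total arrangements: 4! = 24.
Probability = D(4)/4! = 3/8.

Final answer: D(4)/4! = 9/24 = 0.375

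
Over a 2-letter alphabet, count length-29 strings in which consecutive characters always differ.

Let g(n) count such strings. g(1) = 2, and each valid string of length n-1 extends in 1 ways (any symbol but the last), so g(n) = 1 g(n-1).
Total: g(29) = 2 x 1^28.

Final answer: 2 x 1^{28} = 2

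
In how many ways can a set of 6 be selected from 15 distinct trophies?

C(15,6) = 15!/(6! x (15-6)!).

Final answer: C(15,6) = 5005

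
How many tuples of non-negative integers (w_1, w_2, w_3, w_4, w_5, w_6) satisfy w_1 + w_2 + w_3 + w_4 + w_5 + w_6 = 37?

Stars and bars with 37 stars and 5 bars:
C(37+6-1, 6-1) = C(42,5).

Final answer: C(42,5) = 850668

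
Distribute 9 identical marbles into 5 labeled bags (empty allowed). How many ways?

Stars and bars: C(n+k-1, k-1) = C(13,4).

Final answer: C(13,4) = 715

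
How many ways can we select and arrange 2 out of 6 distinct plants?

P(6,2) = 6!/(6-2)! = 6!/4!.

Final answer: P(6,2) = 30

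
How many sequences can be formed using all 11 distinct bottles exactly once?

The number of ways to arrange 11 distinct objects is 11!.

Final answer: 11! = 39916800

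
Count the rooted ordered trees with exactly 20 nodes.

The structures are counted by the Catalan number C_n. Here n = 20 - 1 = 19.
C_n = C(2n,n)/(n+1), so C_{19} = C(38,19)/20 = 35345263800/20.

Final answer: C_{19} = 1767263190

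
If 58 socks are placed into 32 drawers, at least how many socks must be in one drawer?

By the pigeonhole principle: ceiling(58/32).

Final answer: 2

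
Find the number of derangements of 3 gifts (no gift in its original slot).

Use the recurrence D(n) = (n-1)(D(n-1) + D(n-2)) with D(0)=1, D(1)=0.
D(2) = 1 x (0 + 1) = 1
D(3) = 2 x (D(2) + D(1)) = 2 x (1 + 0)

Final answer: D(3) = 2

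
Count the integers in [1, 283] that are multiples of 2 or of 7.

Multiples of 2: 141. Multiples of 7: 40. Of both (lcm=14): 20.
By inclusion-exclusion: 141 + 40 - 20.

Final answer: 161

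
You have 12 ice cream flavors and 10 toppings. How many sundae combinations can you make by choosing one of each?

By the multiplication principle: 12 x 10.

Final answer: 120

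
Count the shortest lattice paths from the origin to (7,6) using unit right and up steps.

Each path has 7 right steps and 6 up steps in some order (13 steps total).
Choose which 6 of the 13 steps are up: C(13,6).

Final answer: C(13,6) = 1716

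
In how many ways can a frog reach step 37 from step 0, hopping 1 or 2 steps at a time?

Condition on the final move: it is a 1-step (f(n-1) ways to get there) or a 2-step (f(n-2) ways), so f(n) = f(n-1) + f(n-2), with f(1)=1, f(2)=2.
Building up term by term: f(1)=1, f(2)=2, f(3)=3, f(4)=5, f(5)=8, f(6)=13, f(7)=21, f(8)=34, f(9)=55, f(10)=89, f(11)=144, f(12)=233, f(13)=377, f(14)=610, f(15)=987, f(16)=1597, f(17)=2584, f(18)=4181, f(19)=6765, f(20)=10946, f(21)=17711, f(22)=28657, f(23)=46368, f(24)=75025, f(25)=121393, f(26)=196418, f(27)=317811, f(28)=514229, f(29)=832040, f(30)=1346269, f(31)=2178309, f(32)=3524578, f(33)=5702887, f(34)=9227465, f(35)=14930352, f(36)=24157817, f(37)=39088169.

Final answer: 39088169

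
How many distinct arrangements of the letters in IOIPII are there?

Letters (I:4, O:1, P:1). Total letters: 6.
Permutations = 6!/(4!).

Final answer: 30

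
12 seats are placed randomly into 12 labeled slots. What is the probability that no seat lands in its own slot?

Derangements satisfy D(n) = (n-1)(D(n-1) + D(n-2)), starting from D(0)=1, D(1)=0.
Building up: D(2)=1, D(3)=2, D(4)=9, D(5)=44, D(6)=265, D(7)=1854, D(8)=14833, D(9)=133496, D(10)=1334961, D(11)=14684570, D(12)=176214841.
Total arrangements: 12! = 479001600.
Probability = D(12)/12! = 16019531/43545600.

Final answer: D(12)/12! = 176214841/479001600 = 0.367879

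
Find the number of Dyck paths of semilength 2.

Total monotonic paths to (2,2): C(4,2) = 6.
Paths that cross above y=x (reflection bijection): C(4,3) = 4.
Valid Dyck paths: 6 - 4.
(This is the Catalan number C_{2}.)

Final answer: C_{2} = 2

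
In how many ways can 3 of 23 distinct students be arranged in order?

P(23,3) = 23!/(23-3)! = 23!/20!.

Final answer: P(23,3) = 10626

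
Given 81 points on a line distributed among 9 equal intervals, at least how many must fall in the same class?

By pigeonhole with 81 objects and 9 categories: ceiling(81/9).

Final answer: 9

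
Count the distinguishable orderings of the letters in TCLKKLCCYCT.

Letters (C:4, K:2, L:2, T:2, Y:1). Total letters: 11.
Permutations = 11!/(4! x 2! x 2! x 2!).

Final answer: 207900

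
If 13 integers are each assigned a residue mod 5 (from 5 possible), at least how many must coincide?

There are 5 possible values for residue mod 5. With 13 integers and 5 categories, by pigeonhole: ceiling(13/5).

Final answer: 3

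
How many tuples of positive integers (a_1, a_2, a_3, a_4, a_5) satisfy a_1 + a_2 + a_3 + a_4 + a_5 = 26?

Substitute a'_i = a_i - 1 (so a'_i >= 0). Then sum a'_i = 26 - 5 = 21.
Stars and bars: C(21+5-1, 5-1) = C(25,4).

Final answer: C(25,4) = 12650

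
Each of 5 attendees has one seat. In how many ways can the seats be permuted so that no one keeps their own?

D(n) = (n-1)(D(n-1) + D(n-2)), D(0)=1, D(1)=0.
D(2) = 1 x (0 + 1) = 1
D(3) = 2 x (1 + 0) = 2
D(4) = 3 x (2 + 1) = 9
D(5) = 4 x (D(4) + D(3)) = 4 x (9 + 2)

Final answer: D(5) = 44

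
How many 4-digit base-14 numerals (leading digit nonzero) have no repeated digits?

The leading digit has 13 choices (anything but zero); the next has 13 (anything but the first), then 12, and so on, one fewer each time.
Total: 13 x 13 x 12 x 11.

Final answer: 22308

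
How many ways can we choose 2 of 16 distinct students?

C(16,2) = 16!/(2! x (16-2)!).

Final answer: C(16,2) = 120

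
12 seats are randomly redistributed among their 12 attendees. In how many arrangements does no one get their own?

Derangements satisfy D(n) = (n-1)(D(n-1) + D(n-2)), starting from D(0)=1, D(1)=0.
D(2) = 1 x (0 + 1) = 1
D(3) = 2 x (1 + 0) = 2
D(4) = 3 x (2 + 1) = 9
D(5) = 4 x (9 + 2) = 44
D(6) = 5 x (44 + 9) = 265
D(7) = 6 x (265 + 44) = 1854
D(8) = 7 x (1854 + 265) = 14833
D(9) = 8 x (14833 + 1854) = 133496
D(10) = 9 x (133496 + 14833) = 1334961
D(11) = 10 x (1334961 + 133496) = 14684570
D(12) = 11 x (D(11) + D(10)) = 11 x (14684570 + 1334961)

Final answer: D(12) = 176214841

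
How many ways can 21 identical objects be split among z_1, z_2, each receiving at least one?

Substitute z'_i = z_i - 1 (so z'_i >= 0). Then sum z'_i = 21 - 2 = 19.
Stars and bars: C(19+2-1, 2-1) = C(20,1).

Final answer: C(20,1) = 20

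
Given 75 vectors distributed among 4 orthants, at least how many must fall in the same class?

By pigeonhole with 75 objects and 4 categories: ceiling(75/4).

Final answer: 19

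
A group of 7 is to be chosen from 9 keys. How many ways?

C(9,7) = 9!/(7! x 2!).

Final answer: \binom{9}{7} = 36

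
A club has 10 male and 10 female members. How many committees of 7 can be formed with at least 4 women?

Sum over valid woman counts:
C(10,4)C(10,3) = 25200
C(10,5)C(10,2) = 11340
C(10,6)C(10,1) = 2100
C(10,7)C(10,0) = 120
Total: 25200 + 11340 + 2100 + 120.

Final answer: 38760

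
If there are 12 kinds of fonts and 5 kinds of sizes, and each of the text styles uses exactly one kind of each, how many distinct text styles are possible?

By the multiplication principle: 12 x 5.

Final answer: 60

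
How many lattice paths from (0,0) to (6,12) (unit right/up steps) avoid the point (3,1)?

Total paths to (6,12): C(18,12) = 18564.
Paths through (3,1): C(4,1) x C(14,11) = 1456.
Avoiding (3,1): 18564 - 1456.

Final answer: 17108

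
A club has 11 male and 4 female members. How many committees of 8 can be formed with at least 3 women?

Sum over valid woman counts:
C(4,3)C(11,5) = 1848
C(4,4)C(11,4) = 330
Total: 1848 + 330.

Final answer: 2178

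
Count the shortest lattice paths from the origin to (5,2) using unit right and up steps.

Each path has 5 right steps and 2 up steps in some order (7 steps total).
Choose which 2 of the 7 steps are up: C(7,2).

Final answer: C(7,2) = 21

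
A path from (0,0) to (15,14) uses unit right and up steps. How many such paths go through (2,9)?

Paths (0,0)->(2,9): C(11,9) = 55.
Paths (2,9)->(15,14): C(18,5) = 8568.
By multiplication principle: 55 x 8568.

Final answer: 471240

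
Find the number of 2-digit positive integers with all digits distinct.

First digit: 9 (not 0). Second: 9 (not first). Third: 8, etc.
Total: 9 x 9.

Final answer: 81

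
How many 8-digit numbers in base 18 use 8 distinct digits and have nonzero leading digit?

The leading digit has 17 choices (anything but zero); the next has 17 (anything but the first), then 16, and so on, one fewer each time.
Total: 17 x 17 x 16 x 15 x 14 x 13 x 12 x 11.

Final answer: 1666304640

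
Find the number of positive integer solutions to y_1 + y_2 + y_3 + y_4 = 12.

Substitute y'_i = y_i - 1 (so y'_i >= 0). Then sum y'_i = 12 - 4 = 8.
Stars and bars: C(8+4-1, 4-1) = C(11,3).

Final answer: C(11,3) = 165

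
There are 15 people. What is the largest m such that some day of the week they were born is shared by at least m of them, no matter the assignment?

There are 7 possible values for day of the week they were born. With 15 people and 7 categories, by pigeonhole: ceiling(15/7).

Final answer: 3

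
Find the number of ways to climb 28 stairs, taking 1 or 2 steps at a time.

Let f(n) count the ways. The last step is size 1 or 2, so f(n) = f(n-1) + f(n-2) with f(1)=1, f(2)=2.
Building up term by term: f(1)=1, f(2)=2, f(3)=3, f(4)=5, f(5)=8, f(6)=13, f(7)=21, f(8)=34, f(9)=55, f(10)=89, f(11)=144, f(12)=233, f(13)=377, f(14)=610, f(15)=987, f(16)=1597, f(17)=2584, f(18)=4181, f(19)=6765, f(20)=10946, f(21)=17711, f(22)=28657, f(23)=46368, f(24)=75025, f(25)=121393, f(26)=196418, f(27)=317811, f(28)=514229.

Final answer: 514229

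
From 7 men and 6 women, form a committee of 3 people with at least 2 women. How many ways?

Sum over valid woman counts:
C(6,2)C(7,1) = 105
C(6,3)C(7,0) = 20
Total: 105 + 20.

Final answer: 125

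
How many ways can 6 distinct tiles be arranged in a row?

The number of ways to arrange 6 distinct objects is 6!.

Final answer: 6! = 720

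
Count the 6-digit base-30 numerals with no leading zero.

In base 30, the leading digit has 29 choices (1..29); each of the remaining 5 digits has 30 choices.
Total: 29 x 30^5.

Final answer: 704700000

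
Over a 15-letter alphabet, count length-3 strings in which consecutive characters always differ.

First character: 15 choices. Each subsequent: 14 choices (must differ from the previous one).
Total: 15 x 14^2.

Final answer: 15 x 14^{2} = 2940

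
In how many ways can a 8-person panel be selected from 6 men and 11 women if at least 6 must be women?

Sum over valid woman counts:
C(11,6)C(6,2) = 6930
C(11,7)C(6,1) = 1980
C(11,8)C(6,0) = 165
Total: 6930 + 1980 + 165.

Final answer: 9075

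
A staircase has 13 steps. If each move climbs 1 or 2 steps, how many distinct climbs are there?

Let f(n) count the ways. The last step is size 1 or 2, so f(n) = f(n-1) + f(n-2) with f(1)=1, f(2)=2.
Iterating the recurrence: f(1)=1, f(2)=2, f(3)=3, f(4)=5, f(5)=8, f(6)=13, f(7)=21, f(8)=34, f(9)=55, f(10)=89, f(11)=144, f(12)=233, f(13)=377.

Final answer: 377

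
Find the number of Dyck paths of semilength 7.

Total monotonic paths to (7,7): C(14,7) = 3432.
Reflecting each bad path at its first crossing gives a bijection with paths to (6,8): C(14,8) = 3003.
Valid Dyck paths: 3432 - 3003.
(Check: C(14,7) - C(14,8) = C(14,7)/8, the Catalan number C_{7}.)

Final answer: C_{7} = 429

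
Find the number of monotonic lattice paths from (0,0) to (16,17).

Each path has 16 right steps and 17 up steps in some order (33 steps total).
Choose which 17 of the 33 steps are up: C(33,17).

Final answer: C(33,17) = 1166803110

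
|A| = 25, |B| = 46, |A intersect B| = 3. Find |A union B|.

|A union B| = |A| + |B| - |A intersect B| = 25 + 46 - 3.

Final answer: 68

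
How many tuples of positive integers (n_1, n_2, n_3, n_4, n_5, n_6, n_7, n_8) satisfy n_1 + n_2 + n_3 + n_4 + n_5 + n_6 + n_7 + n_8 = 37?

Substitute n'_i = n_i - 1 (so n'_i >= 0). Then sum n'_i = 37 - 8 = 29.
Stars and bars: C(29+8-1, 8-1) = C(36,7).

Final answer: C(36,7) = 8347680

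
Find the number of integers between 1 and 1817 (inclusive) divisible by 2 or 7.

Multiples of 2: 908. Multiples of 7: 259. Of both (lcm=14): 129.
By inclusion-exclusion: 908 + 259 - 129.

Final answer: 1038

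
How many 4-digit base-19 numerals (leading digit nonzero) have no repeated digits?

The leading digit has 18 choices (anything but zero); the next has 18 (anything but the first), then 17, and so on, one fewer each time.
Total: 18 x 18 x 17 x 16.

Final answer: 88128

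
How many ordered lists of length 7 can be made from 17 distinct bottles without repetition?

P(17,7) = 17!/(17-7)! = 17!/10!.

Final answer: P(17,7) = 98017920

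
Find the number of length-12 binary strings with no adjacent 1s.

Let a(n) count valid strings. If the last bit is 0 the prefix is any valid string of length n-1; if it is 1 the string must end in 01 with a valid prefix of length n-2. So a(n) = a(n-1) + a(n-2), a(1)=2, a(2)=3.
Computing successive values: a(1)=2, a(2)=3, a(3)=5, a(4)=8, a(5)=13, a(6)=21, a(7)=34, a(8)=55, a(9)=89, a(10)=144, a(11)=233, a(12)=377.

Final answer: 377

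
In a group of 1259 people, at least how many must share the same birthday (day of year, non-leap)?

There are 365 possible values for birthday (day of year, non-leap). With 1259 people and 365 categories, by pigeonhole: ceiling(1259/365).

Final answer: 4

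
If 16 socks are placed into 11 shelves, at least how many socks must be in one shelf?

By the pigeonhole principle: ceiling(16/11).

Final answer: 2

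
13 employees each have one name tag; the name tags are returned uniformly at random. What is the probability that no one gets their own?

Use the recurrence D(n) = (n-1)(D(n-1) + D(n-2)) with D(0)=1, D(1)=0.
Building up: D(2)=1, D(3)=2, D(4)=9, D(5)=44, D(6)=265, D(7)=1854, D(8)=14833, D(9)=133496, D(10)=1334961, D(11)=14684570, D(12)=176214841, D(13)=2290792932.
Total arrangements: 13! = 6227020800.
Probability = D(13)/13! = 63633137/172972800.

Final answer: D(13)/13! = 2290792932/6227020800 = 0.367879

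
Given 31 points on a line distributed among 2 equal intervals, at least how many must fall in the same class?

By pigeonhole with 31 objects and 2 categories: ceiling(31/2).

Final answer: 16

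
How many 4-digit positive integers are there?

First digit: 9 choices (1-9). Each of the remaining 3 digits: 10 choices.
Total: 9 x 10^3.

Final answer: 9000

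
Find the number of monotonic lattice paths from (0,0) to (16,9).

Each path has 16 right steps and 9 up steps in some order (25 steps total).
Choose which 9 of the 25 steps are up: C(25,9).

Final answer: C(25,9) = 2042975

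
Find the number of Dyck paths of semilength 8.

Total monotonic paths to (8,8): C(16,8) = 12870.
By the reflection principle, paths that go above the diagonal number C(16,9) = 11440.
Valid Dyck paths: 12870 - 11440.
(These counts are the Catalan numbers.)

Final answer: C_{8} = 1430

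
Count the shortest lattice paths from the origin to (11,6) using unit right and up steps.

Each path has 11 right steps and 6 up steps in some order (17 steps total).
Choose which 6 of the 17 steps are up: C(17,6).

Final answer: C(17,6) = 12376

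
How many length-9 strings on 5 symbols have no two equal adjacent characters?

First character: 5 choices. Each subsequent: 4 choices (must differ from the previous one).
Total: 5 x 4^8.

Final answer: 5 x 4^{8} = 327680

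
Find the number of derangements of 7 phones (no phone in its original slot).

D(n) = (n-1)(D(n-1) + D(n-2)), D(0)=1, D(1)=0.
D(2) = 1 x (0 + 1) = 1
D(3) = 2 x (1 + 0) = 2
D(4) = 3 x (2 + 1) = 9
D(5) = 4 x (9 + 2) = 44
D(6) = 5 x (44 + 9) = 265
D(7) = 6 x (D(6) + D(5)) = 6 x (265 + 44)

Final answer: D(7) = 1854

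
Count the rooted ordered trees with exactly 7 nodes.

This is counted by the nth Catalan number C_n. Here n = 7 - 1 = 6.
C_n = C(2n,n)/(n+1), so C_{6} = C(12,6)/7 = 924/7.

Final answer: C_{6} = 132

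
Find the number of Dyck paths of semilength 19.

Total monotonic paths to (19,19): C(38,19) = 35345263800.
By the reflection principle, paths that go above the diagonal number C(38,20) = 33578000610.
Valid Dyck paths: 35345263800 - 33578000610.
(Equivalently, C_{19} = C(38,19)/20 = 35345263800/20.)

Final answer: C_{19} = 1767263190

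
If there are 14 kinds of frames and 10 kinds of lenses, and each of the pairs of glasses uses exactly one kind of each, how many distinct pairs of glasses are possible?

By the multiplication principle: 14 x 10.

Final answer: 140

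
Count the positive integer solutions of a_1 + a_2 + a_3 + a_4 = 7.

Substitute a'_i = a_i - 1 (so a'_i >= 0). Then sum a'_i = 7 - 4 = 3.
Stars and bars: C(3+4-1, 4-1) = C(6,3).

Final answer: C(6,3) = 20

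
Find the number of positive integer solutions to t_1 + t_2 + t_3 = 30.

Substitute t'_i = t_i - 1 (so t'_i >= 0). Then sum t'_i = 30 - 3 = 27.
Stars and bars: C(27+3-1, 3-1) = C(29,2).

Final answer: C(29,2) = 406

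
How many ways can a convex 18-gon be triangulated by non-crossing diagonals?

This is a standard Catalan-number count: the answer is C_n. Here n = 18 - 2 = 16.
C_n = C(2n,n) - C(2n,n+1), so C_{16} = C(32,16) - C(32,17) = 601080390 - 565722720.

Final answer: C_{16} = 35357670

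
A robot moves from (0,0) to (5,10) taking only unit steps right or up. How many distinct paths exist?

Each path has 5 right steps and 10 up steps in some order (15 steps total).
Choose which 10 of the 15 steps are up: C(15,10).

Final answer: C(15,10) = 3003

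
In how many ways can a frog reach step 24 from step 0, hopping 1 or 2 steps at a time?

Let f(n) be the number of climbs. Removing the last move (1 or 2 steps) gives f(n) = f(n-1) + f(n-2); base cases f(1)=1, f(2)=2.
Building up term by term: f(1)=1, f(2)=2, f(3)=3, f(4)=5, f(5)=8, f(6)=13, f(7)=21, f(8)=34, f(9)=55, f(10)=89, f(11)=144, f(12)=233, f(13)=377, f(14)=610, f(15)=987, f(16)=1597, f(17)=2584, f(18)=4181, f(19)=6765, f(20)=10946, f(21)=17711, f(22)=28657, f(23)=46368, f(24)=75025.

Final answer: 75025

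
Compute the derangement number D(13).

Use the recurrence D(n) = (n-1)(D(n-1) + D(n-2)) with D(0)=1, D(1)=0.
Building up: D(2)=1, D(3)=2, D(4)=9, D(5)=44, D(6)=265, D(7)=1854, D(8)=14833, D(9)=133496, D(10)=1334961, D(11)=14684570, D(12)=176214841.
D(13) = 12 x (D(12) + D(11)) = 12 x (176214841 + 14684570).

Final answer: D(13) = 2290792932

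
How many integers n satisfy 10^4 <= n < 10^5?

These are the integers in [10^4, 10^5), so the count is 10^5 - 10^4 = 9 x 10^4.

Final answer: 90000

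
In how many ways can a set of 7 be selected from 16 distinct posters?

C(16,7) = 16!/(7! x 9!).

Final answer: \binom{16}{7} = 11440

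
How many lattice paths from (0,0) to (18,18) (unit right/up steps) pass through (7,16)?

Paths (0,0)->(7,16): C(23,16) = 245157.
Paths (7,16)->(18,18): C(13,2) = 78.
By multiplication principle: 245157 x 78.

Final answer: 19122246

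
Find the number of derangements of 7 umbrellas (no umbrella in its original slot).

Derangements satisfy D(n) = (n-1)(D(n-1) + D(n-2)), starting from D(0)=1, D(1)=0.
D(2) = 1 x (0 + 1) = 1
D(3) = 2 x (1 + 0) = 2
D(4) = 3 x (2 + 1) = 9
D(5) = 4 x (9 + 2) = 44
D(6) = 5 x (44 + 9) = 265
D(7) = 6 x (D(6) + D(5)) = 6 x (265 + 44)

Final answer: D(7) = 1854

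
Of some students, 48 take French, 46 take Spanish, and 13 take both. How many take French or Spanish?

|A union B| = |A| + |B| - |A intersect B| = 48 + 46 - 13.

Final answer: 81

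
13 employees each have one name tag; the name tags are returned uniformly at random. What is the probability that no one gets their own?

D(n) = (n-1)(D(n-1) + D(n-2)), D(0)=1, D(1)=0.
Building up: D(2)=1, D(3)=2, D(4)=9, D(5)=44, D(6)=265, D(7)=1854, D(8)=14833, D(9)=133496, D(10)=1334961, D(11)=14684570, D(12)=176214841, D(13)=2290792932.
Total arrangements: 13! = 6227020800.
Probability = D(13)/13! = 63633137/172972800.

Final answer: D(13)/13! = 2290792932/6227020800 = 0.367879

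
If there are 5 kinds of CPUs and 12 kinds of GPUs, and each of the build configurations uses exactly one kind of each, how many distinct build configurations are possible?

By the multiplication principle: 5 x 12.

Final answer: 60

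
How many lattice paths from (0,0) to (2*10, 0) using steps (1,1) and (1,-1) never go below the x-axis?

Total monotonic paths to (10,10): C(20,10) = 184756.
Reflecting each bad path at its first crossing gives a bijection with paths to (9,11): C(20,11) = 167960.
Valid Dyck paths: 184756 - 167960.
(Check: C(20,10) - C(20,11) = C(20,10)/11, the Catalan number C_{10}.)

Final answer: C_{10} = 16796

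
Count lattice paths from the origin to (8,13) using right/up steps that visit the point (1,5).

Paths (0,0)->(1,5): C(6,5) = 6.
Paths (1,5)->(8,13): C(15,8) = 6435.
By multiplication principle: 6 x 6435.

Final answer: 38610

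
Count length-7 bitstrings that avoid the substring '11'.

A valid string ends in 0 (append to any length-(n-1) valid string) or in 01 (append to any length-(n-2) valid string), so a(n) = a(n-1) + a(n-2) with a(1)=2, a(2)=3.
Building up term by term: a(1)=2, a(2)=3, a(3)=5, a(4)=8, a(5)=13, a(6)=21, a(7)=34.

Final answer: 34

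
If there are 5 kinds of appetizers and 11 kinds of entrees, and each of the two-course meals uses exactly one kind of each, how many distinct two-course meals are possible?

By the multiplication principle: 5 x 11.

Final answer: 55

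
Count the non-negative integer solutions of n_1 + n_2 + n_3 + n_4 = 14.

Stars and bars with 14 stars and 3 bars:
C(14+4-1, 4-1) = C(17,3).

Final answer: C(17,3) = 680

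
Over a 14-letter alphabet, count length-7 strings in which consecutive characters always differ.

Let g(n) count such strings. g(1) = 14, and each valid string of length n-1 extends in 13 ways (any symbol but the last), so g(n) = 13 g(n-1).
Total: g(7) = 14 x 13^6.

Final answer: 14 x 13^{6} = 67575326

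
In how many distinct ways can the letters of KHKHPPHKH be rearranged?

Letters (H:4, K:3, P:2). Total letters: 9.
Permutations = 9!/(4! x 3! x 2!).

Final answer: 1260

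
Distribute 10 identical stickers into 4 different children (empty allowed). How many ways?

Stars and bars: C(n+k-1, k-1) = C(13,3).

Final answer: C(13,3) = 286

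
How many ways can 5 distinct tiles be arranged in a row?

The number of ways to arrange 5 distinct objects is 5!.

Final answer: 5! = 120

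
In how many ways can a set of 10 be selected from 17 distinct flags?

C(17,10) = 17!/(10! x 7!).

Final answer: \binom{17}{10} = 19448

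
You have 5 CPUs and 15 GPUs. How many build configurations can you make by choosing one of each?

By the multiplication principle: 5 x 15.

Final answer: 75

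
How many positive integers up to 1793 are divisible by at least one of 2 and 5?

Multiples of 2: 896. Multiples of 5: 358. Of both (lcm=10): 179.
By inclusion-exclusion: 896 + 358 - 179.

Final answer: 1075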